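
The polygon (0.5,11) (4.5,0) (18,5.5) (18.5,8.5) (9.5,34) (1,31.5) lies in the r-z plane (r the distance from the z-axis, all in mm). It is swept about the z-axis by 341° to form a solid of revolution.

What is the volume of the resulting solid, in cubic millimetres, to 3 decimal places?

Volume = 20145.082 mm³

Profile (r,z), 6 vertices: (0.5,11) (4.5,0) (18,5.5) (18.5,8.5) (9.5,34) (1,31.5)
edge 0: (0.5,11)→(4.5,0)  cross = 0.5·0 − 4.5·11 = -49.5000; (r_i+r_j)·cross = 5·-49.5000 = -247.5000
edge 1: (4.5,0)→(18,5.5)  cross = 4.5·5.5 − 18·0 = 24.7500; (r_i+r_j)·cross = 22.5·24.7500 = 556.8750
edge 2: (18,5.5)→(18.5,8.5)  cross = 18·8.5 − 18.5·5.5 = 51.2500; (r_i+r_j)·cross = 36.5·51.2500 = 1870.6250
edge 3: (18.5,8.5)→(9.5,34)  cross = 18.5·34 − 9.5·8.5 = 548.2500; (r_i+r_j)·cross = 28·548.2500 = 15351.0000
edge 4: (9.5,34)→(1,31.5)  cross = 9.5·31.5 − 1·34 = 265.2500; (r_i+r_j)·cross = 10.5·265.2500 = 2785.1250
edge 5: (1,31.5)→(0.5,11)  cross = 1·11 − 0.5·31.5 = -4.7500; (r_i+r_j)·cross = 1.5·-4.7500 = -7.1250
Σcross = 835.2500 → A = |Σcross|/2 = 417.6250 mm²
Σ(r_i+r_j)·cross = 20309.0000 → first moment M = |Σ|/6 = 3384.8333
R_c = M/A = 3384.8333/417.6250 = 8.1050 mm
θ = 341° = 5.951573 rad
V = θ·R_c·A = 5.951573·8.1050·417.6250 = 20145.082 mm³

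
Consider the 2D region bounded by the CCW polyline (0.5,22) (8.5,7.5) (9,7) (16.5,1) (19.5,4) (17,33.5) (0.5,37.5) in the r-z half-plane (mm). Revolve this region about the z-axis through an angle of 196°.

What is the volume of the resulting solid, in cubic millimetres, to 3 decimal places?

Volume = 16754.160 mm³

Profile (r,z), 7 vertices: (0.5,22) (8.5,7.5) (9,7) (16.5,1) (19.5,4) (17,33.5) (0.5,37.5)
edge 0: (0.5,22)→(8.5,7.5)  cross = 0.5·7.5 − 8.5·22 = -183.2500; (r_i+r_j)·cross = 9·-183.2500 = -1649.2500
edge 1: (8.5,7.5)→(9,7)  cross = 8.5·7 − 9·7.5 = -8.0000; (r_i+r_j)·cross = 17.5·-8.0000 = -140.0000
edge 2: (9,7)→(16.5,1)  cross = 9·1 − 16.5·7 = -106.5000; (r_i+r_j)·cross = 25.5·-106.5000 = -2715.7500
edge 3: (16.5,1)→(19.5,4)  cross = 16.5·4 − 19.5·1 = 46.5000; (r_i+r_j)·cross = 36·46.5000 = 1674.0000
edge 4: (19.5,4)→(17,33.5)  cross = 19.5·33.5 − 17·4 = 585.2500; (r_i+r_j)·cross = 36.5·585.2500 = 21361.6250
edge 5: (17,33.5)→(0.5,37.5)  cross = 17·37.5 − 0.5·33.5 = 620.7500; (r_i+r_j)·cross = 17.5·620.7500 = 10863.1250
edge 6: (0.5,37.5)→(0.5,22)  cross = 0.5·22 − 0.5·37.5 = -7.7500; (r_i+r_j)·cross = 1·-7.7500 = -7.7500
Σcross = 947.0000 → A = |Σcross|/2 = 473.5000 mm²
Σ(r_i+r_j)·cross = 29386.0000 → first moment M = |Σ|/6 = 4897.6667
R_c = M/A = 4897.6667/473.5000 = 10.3435 mm
θ = 196° = 3.420845 rad
V = θ·R_c·A = 3.420845·10.3435·473.5000 = 16754.160 mm³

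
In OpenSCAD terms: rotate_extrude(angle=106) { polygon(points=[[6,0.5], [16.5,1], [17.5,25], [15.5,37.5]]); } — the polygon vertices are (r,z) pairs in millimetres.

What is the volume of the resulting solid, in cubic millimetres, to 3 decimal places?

Volume = 5419.796 mm³

Profile (r,z), 4 vertices: (6,0.5) (16.5,1) (17.5,25) (15.5,37.5)
edge 0: (6,0.5)→(16.5,1)  cross = 6·1 − 16.5·0.5 = -2.2500; (r_i+r_j)·cross = 22.5·-2.2500 = -50.6250
edge 1: (16.5,1)→(17.5,25)  cross = 16.5·25 − 17.5·1 = 395.0000; (r_i+r_j)·cross = 34·395.0000 = 13430.0000
edge 2: (17.5,25)→(15.5,37.5)  cross = 17.5·37.5 − 15.5·25 = 268.7500; (r_i+r_j)·cross = 33·268.7500 = 8868.7500
edge 3: (15.5,37.5)→(6,0.5)  cross = 15.5·0.5 − 6·37.5 = -217.2500; (r_i+r_j)·cross = 21.5·-217.2500 = -4670.8750
Σcross = 444.2500 → A = |Σcross|/2 = 222.1250 mm²
Σ(r_i+r_j)·cross = 17577.2500 → first moment M = |Σ|/6 = 2929.5417
R_c = M/A = 2929.5417/222.1250 = 13.1887 mm
θ = 106° = 1.850049 rad
V = θ·R_c·A = 1.850049·13.1887·222.1250 = 5419.796 mm³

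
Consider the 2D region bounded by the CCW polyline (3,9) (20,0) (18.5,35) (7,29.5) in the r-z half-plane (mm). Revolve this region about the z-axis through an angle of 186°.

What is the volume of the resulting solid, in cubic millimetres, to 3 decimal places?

Profile (r,z), 4 vertices: (3,9) (20,0) (18.5,35) (7,29.5)
edge 0: (3,9)→(20,0)  cross = 3·0 − 20·9 = -180.0000; (r_i+r_j)·cross = 23·-180.0000 = -4140.0000
edge 1: (20,0)→(18.5,35)  cross = 20·35 − 18.5·0 = 700.0000; (r_i+r_j)·cross = 38.5·700.0000 = 26950.0000
edge 2: (18.5,35)→(7,29.5)  cross = 18.5·29.5 − 7·35 = 300.7500; (r_i+r_j)·cross = 25.5·300.7500 = 7669.1250
edge 3: (7,29.5)→(3,9)  cross = 7·9 − 3·29.5 = -25.5000; (r_i+r_j)·cross = 10·-25.5000 = -255.0000
Σcross = 795.2500 → A = |Σcross|/2 = 397.6250 mm²
Σ(r_i+r_j)·cross = 30224.1250 → first moment M = |Σ|/6 = 5037.3542
R_c = M/A = 5037.3542/397.6250 = 12.6686 mm
θ = 186° = 3.246312 rad
V = θ·R_c·A = 3.246312·12.6686·397.6250 = 16352.825 mm³

Volume = 16352.825 mm³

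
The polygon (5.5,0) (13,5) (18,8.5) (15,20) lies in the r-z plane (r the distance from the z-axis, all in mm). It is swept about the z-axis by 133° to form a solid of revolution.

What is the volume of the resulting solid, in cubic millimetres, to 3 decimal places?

Volume = 2538.618 mm³

Profile (r,z), 4 vertices: (5.5,0) (13,5) (18,8.5) (15,20)
edge 0: (5.5,0)→(13,5)  cross = 5.5·5 − 13·0 = 27.5000; (r_i+r_j)·cross = 18.5·27.5000 = 508.7500
edge 1: (13,5)→(18,8.5)  cross = 13·8.5 − 18·5 = 20.5000; (r_i+r_j)·cross = 31·20.5000 = 635.5000
edge 2: (18,8.5)→(15,20)  cross = 18·20 − 15·8.5 = 232.5000; (r_i+r_j)·cross = 33·232.5000 = 7672.5000
edge 3: (15,20)→(5.5,0)  cross = 15·0 − 5.5·20 = -110.0000; (r_i+r_j)·cross = 20.5·-110.0000 = -2255.0000
Σcross = 170.5000 → A = |Σcross|/2 = 85.2500 mm²
Σ(r_i+r_j)·cross = 6561.7500 → first moment M = |Σ|/6 = 1093.6250
R_c = M/A = 1093.6250/85.2500 = 12.8284 mm
θ = 133° = 2.321288 rad
V = θ·R_c·A = 2.321288·12.8284·85.2500 = 2538.618 mm³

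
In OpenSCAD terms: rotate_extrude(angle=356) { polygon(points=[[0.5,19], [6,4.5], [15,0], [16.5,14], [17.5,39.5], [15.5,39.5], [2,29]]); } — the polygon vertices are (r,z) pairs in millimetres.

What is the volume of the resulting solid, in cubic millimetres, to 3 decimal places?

Volume = 28426.307 mm³

Profile (r,z), 7 vertices: (0.5,19) (6,4.5) (15,0) (16.5,14) (17.5,39.5) (15.5,39.5) (2,29)
edge 0: (0.5,19)→(6,4.5)  cross = 0.5·4.5 − 6·19 = -111.7500; (r_i+r_j)·cross = 6.5·-111.7500 = -726.3750
edge 1: (6,4.5)→(15,0)  cross = 6·0 − 15·4.5 = -67.5000; (r_i+r_j)·cross = 21·-67.5000 = -1417.5000
edge 2: (15,0)→(16.5,14)  cross = 15·14 − 16.5·0 = 210.0000; (r_i+r_j)·cross = 31.5·210.0000 = 6615.0000
edge 3: (16.5,14)→(17.5,39.5)  cross = 16.5·39.5 − 17.5·14 = 406.7500; (r_i+r_j)·cross = 34·406.7500 = 13829.5000
edge 4: (17.5,39.5)→(15.5,39.5)  cross = 17.5·39.5 − 15.5·39.5 = 79.0000; (r_i+r_j)·cross = 33·79.0000 = 2607.0000
edge 5: (15.5,39.5)→(2,29)  cross = 15.5·29 − 2·39.5 = 370.5000; (r_i+r_j)·cross = 17.5·370.5000 = 6483.7500
edge 6: (2,29)→(0.5,19)  cross = 2·19 − 0.5·29 = 23.5000; (r_i+r_j)·cross = 2.5·23.5000 = 58.7500
Σcross = 910.5000 → A = |Σcross|/2 = 455.2500 mm²
Σ(r_i+r_j)·cross = 27450.1250 → first moment M = |Σ|/6 = 4575.0208
R_c = M/A = 4575.0208/455.2500 = 10.0495 mm
θ = 356° = 6.213372 rad
V = θ·R_c·A = 6.213372·10.0495·455.2500 = 28426.307 mm³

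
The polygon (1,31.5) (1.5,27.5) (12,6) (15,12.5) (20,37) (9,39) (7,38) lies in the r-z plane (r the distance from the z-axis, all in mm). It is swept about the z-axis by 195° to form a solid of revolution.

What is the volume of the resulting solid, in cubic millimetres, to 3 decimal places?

Volume = 13295.422 mm³

Profile (r,z), 7 vertices: (1,31.5) (1.5,27.5) (12,6) (15,12.5) (20,37) (9,39) (7,38)
edge 0: (1,31.5)→(1.5,27.5)  cross = 1·27.5 − 1.5·31.5 = -19.7500; (r_i+r_j)·cross = 2.5·-19.7500 = -49.3750
edge 1: (1.5,27.5)→(12,6)  cross = 1.5·6 − 12·27.5 = -321.0000; (r_i+r_j)·cross = 13.5·-321.0000 = -4333.5000
edge 2: (12,6)→(15,12.5)  cross = 12·12.5 − 15·6 = 60.0000; (r_i+r_j)·cross = 27·60.0000 = 1620.0000
edge 3: (15,12.5)→(20,37)  cross = 15·37 − 20·12.5 = 305.0000; (r_i+r_j)·cross = 35·305.0000 = 10675.0000
edge 4: (20,37)→(9,39)  cross = 20·39 − 9·37 = 447.0000; (r_i+r_j)·cross = 29·447.0000 = 12963.0000
edge 5: (9,39)→(7,38)  cross = 9·38 − 7·39 = 69.0000; (r_i+r_j)·cross = 16·69.0000 = 1104.0000
edge 6: (7,38)→(1,31.5)  cross = 7·31.5 − 1·38 = 182.5000; (r_i+r_j)·cross = 8·182.5000 = 1460.0000
Σcross = 722.7500 → A = |Σcross|/2 = 361.3750 mm²
Σ(r_i+r_j)·cross = 23439.1250 → first moment M = |Σ|/6 = 3906.5208
R_c = M/A = 3906.5208/361.3750 = 10.8102 mm
θ = 195° = 3.403392 rad
V = θ·R_c·A = 3.403392·10.8102·361.3750 = 13295.422 mm³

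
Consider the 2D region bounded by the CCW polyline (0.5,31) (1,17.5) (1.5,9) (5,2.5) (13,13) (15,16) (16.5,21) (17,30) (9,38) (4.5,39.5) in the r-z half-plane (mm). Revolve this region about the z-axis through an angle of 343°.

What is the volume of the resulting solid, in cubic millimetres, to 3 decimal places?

Profile (r,z), 10 vertices: (0.5,31) (1,17.5) (1.5,9) (5,2.5) (13,13) (15,16) (16.5,21) (17,30) (9,38) (4.5,39.5)
edge 0: (0.5,31)→(1,17.5)  cross = 0.5·17.5 − 1·31 = -22.2500; (r_i+r_j)·cross = 1.5·-22.2500 = -33.3750
edge 1: (1,17.5)→(1.5,9)  cross = 1·9 − 1.5·17.5 = -17.2500; (r_i+r_j)·cross = 2.5·-17.2500 = -43.1250
edge 2: (1.5,9)→(5,2.5)  cross = 1.5·2.5 − 5·9 = -41.2500; (r_i+r_j)·cross = 6.5·-41.2500 = -268.1250
edge 3: (5,2.5)→(13,13)  cross = 5·13 − 13·2.5 = 32.5000; (r_i+r_j)·cross = 18·32.5000 = 585.0000
edge 4: (13,13)→(15,16)  cross = 13·16 − 15·13 = 13.0000; (r_i+r_j)·cross = 28·13.0000 = 364.0000
edge 5: (15,16)→(16.5,21)  cross = 15·21 − 16.5·16 = 51.0000; (r_i+r_j)·cross = 31.5·51.0000 = 1606.5000
edge 6: (16.5,21)→(17,30)  cross = 16.5·30 − 17·21 = 138.0000; (r_i+r_j)·cross = 33.5·138.0000 = 4623.0000
edge 7: (17,30)→(9,38)  cross = 17·38 − 9·30 = 376.0000; (r_i+r_j)·cross = 26·376.0000 = 9776.0000
edge 8: (9,38)→(4.5,39.5)  cross = 9·39.5 − 4.5·38 = 184.5000; (r_i+r_j)·cross = 13.5·184.5000 = 2490.7500
edge 9: (4.5,39.5)→(0.5,31)  cross = 4.5·31 − 0.5·39.5 = 119.7500; (r_i+r_j)·cross = 5·119.7500 = 598.7500
Σcross = 834.0000 → A = |Σcross|/2 = 417.0000 mm²
Σ(r_i+r_j)·cross = 19699.3750 → first moment M = |Σ|/6 = 3283.2292
R_c = M/A = 3283.2292/417.0000 = 7.8735 mm
θ = 343° = 5.986479 rad
V = θ·R_c·A = 5.986479·7.8735·417.0000 = 19654.984 mm³

Volume = 19654.984 mm³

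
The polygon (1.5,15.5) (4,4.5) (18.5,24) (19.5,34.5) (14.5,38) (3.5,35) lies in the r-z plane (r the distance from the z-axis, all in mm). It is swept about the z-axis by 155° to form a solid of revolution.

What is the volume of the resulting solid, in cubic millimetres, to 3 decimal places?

Profile (r,z), 6 vertices: (1.5,15.5) (4,4.5) (18.5,24) (19.5,34.5) (14.5,38) (3.5,35)
edge 0: (1.5,15.5)→(4,4.5)  cross = 1.5·4.5 − 4·15.5 = -55.2500; (r_i+r_j)·cross = 5.5·-55.2500 = -303.8750
edge 1: (4,4.5)→(18.5,24)  cross = 4·24 − 18.5·4.5 = 12.7500; (r_i+r_j)·cross = 22.5·12.7500 = 286.8750
edge 2: (18.5,24)→(19.5,34.5)  cross = 18.5·34.5 − 19.5·24 = 170.2500; (r_i+r_j)·cross = 38·170.2500 = 6469.5000
edge 3: (19.5,34.5)→(14.5,38)  cross = 19.5·38 − 14.5·34.5 = 240.7500; (r_i+r_j)·cross = 34·240.7500 = 8185.5000
edge 4: (14.5,38)→(3.5,35)  cross = 14.5·35 − 3.5·38 = 374.5000; (r_i+r_j)·cross = 18·374.5000 = 6741.0000
edge 5: (3.5,35)→(1.5,15.5)  cross = 3.5·15.5 − 1.5·35 = 1.7500; (r_i+r_j)·cross = 5·1.7500 = 8.7500
Σcross = 744.7500 → A = |Σcross|/2 = 372.3750 mm²
Σ(r_i+r_j)·cross = 21387.7500 → first moment M = |Σ|/6 = 3564.6250
R_c = M/A = 3564.6250/372.3750 = 9.5727 mm
θ = 155° = 2.705260 rad
V = θ·R_c·A = 2.705260·9.5727·372.3750 = 9643.239 mm³

Volume = 9643.239 mm³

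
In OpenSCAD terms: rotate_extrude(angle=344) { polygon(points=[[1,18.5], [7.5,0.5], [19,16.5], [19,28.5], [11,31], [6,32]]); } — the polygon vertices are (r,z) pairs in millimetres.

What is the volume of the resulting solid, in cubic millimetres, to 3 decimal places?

Volume = 22171.022 mm³

Profile (r,z), 6 vertices: (1,18.5) (7.5,0.5) (19,16.5) (19,28.5) (11,31) (6,32)
edge 0: (1,18.5)→(7.5,0.5)  cross = 1·0.5 − 7.5·18.5 = -138.2500; (r_i+r_j)·cross = 8.5·-138.2500 = -1175.1250
edge 1: (7.5,0.5)→(19,16.5)  cross = 7.5·16.5 − 19·0.5 = 114.2500; (r_i+r_j)·cross = 26.5·114.2500 = 3027.6250
edge 2: (19,16.5)→(19,28.5)  cross = 19·28.5 − 19·16.5 = 228.0000; (r_i+r_j)·cross = 38·228.0000 = 8664.0000
edge 3: (19,28.5)→(11,31)  cross = 19·31 − 11·28.5 = 275.5000; (r_i+r_j)·cross = 30·275.5000 = 8265.0000
edge 4: (11,31)→(6,32)  cross = 11·32 − 6·31 = 166.0000; (r_i+r_j)·cross = 17·166.0000 = 2822.0000
edge 5: (6,32)→(1,18.5)  cross = 6·18.5 − 1·32 = 79.0000; (r_i+r_j)·cross = 7·79.0000 = 553.0000
Σcross = 724.5000 → A = |Σcross|/2 = 362.2500 mm²
Σ(r_i+r_j)·cross = 22156.5000 → first moment M = |Σ|/6 = 3692.7500
R_c = M/A = 3692.7500/362.2500 = 10.1939 mm
θ = 344° = 6.003933 rad
V = θ·R_c·A = 6.003933·10.1939·362.2500 = 22171.022 mm³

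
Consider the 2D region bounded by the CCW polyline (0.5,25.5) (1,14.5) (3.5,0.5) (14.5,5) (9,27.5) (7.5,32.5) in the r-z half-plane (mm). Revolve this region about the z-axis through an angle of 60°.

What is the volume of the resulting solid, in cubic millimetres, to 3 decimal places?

Volume = 1931.600 mm³

Profile (r,z), 6 vertices: (0.5,25.5) (1,14.5) (3.5,0.5) (14.5,5) (9,27.5) (7.5,32.5)
edge 0: (0.5,25.5)→(1,14.5)  cross = 0.5·14.5 − 1·25.5 = -18.2500; (r_i+r_j)·cross = 1.5·-18.2500 = -27.3750
edge 1: (1,14.5)→(3.5,0.5)  cross = 1·0.5 − 3.5·14.5 = -50.2500; (r_i+r_j)·cross = 4.5·-50.2500 = -226.1250
edge 2: (3.5,0.5)→(14.5,5)  cross = 3.5·5 − 14.5·0.5 = 10.2500; (r_i+r_j)·cross = 18·10.2500 = 184.5000
edge 3: (14.5,5)→(9,27.5)  cross = 14.5·27.5 − 9·5 = 353.7500; (r_i+r_j)·cross = 23.5·353.7500 = 8313.1250
edge 4: (9,27.5)→(7.5,32.5)  cross = 9·32.5 − 7.5·27.5 = 86.2500; (r_i+r_j)·cross = 16.5·86.2500 = 1423.1250
edge 5: (7.5,32.5)→(0.5,25.5)  cross = 7.5·25.5 − 0.5·32.5 = 175.0000; (r_i+r_j)·cross = 8·175.0000 = 1400.0000
Σcross = 556.7500 → A = |Σcross|/2 = 278.3750 mm²
Σ(r_i+r_j)·cross = 11067.2500 → first moment M = |Σ|/6 = 1844.5417
R_c = M/A = 1844.5417/278.3750 = 6.6261 mm
θ = 60° = 1.047198 rad
V = θ·R_c·A = 1.047198·6.6261·278.3750 = 1931.600 mm³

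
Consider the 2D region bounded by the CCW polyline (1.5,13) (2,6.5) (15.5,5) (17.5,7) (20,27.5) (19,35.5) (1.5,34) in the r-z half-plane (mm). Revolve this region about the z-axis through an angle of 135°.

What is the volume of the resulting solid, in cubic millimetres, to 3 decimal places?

Profile (r,z), 7 vertices: (1.5,13) (2,6.5) (15.5,5) (17.5,7) (20,27.5) (19,35.5) (1.5,34)
edge 0: (1.5,13)→(2,6.5)  cross = 1.5·6.5 − 2·13 = -16.2500; (r_i+r_j)·cross = 3.5·-16.2500 = -56.8750
edge 1: (2,6.5)→(15.5,5)  cross = 2·5 − 15.5·6.5 = -90.7500; (r_i+r_j)·cross = 17.5·-90.7500 = -1588.1250
edge 2: (15.5,5)→(17.5,7)  cross = 15.5·7 − 17.5·5 = 21.0000; (r_i+r_j)·cross = 33·21.0000 = 693.0000
edge 3: (17.5,7)→(20,27.5)  cross = 17.5·27.5 − 20·7 = 341.2500; (r_i+r_j)·cross = 37.5·341.2500 = 12796.8750
edge 4: (20,27.5)→(19,35.5)  cross = 20·35.5 − 19·27.5 = 187.5000; (r_i+r_j)·cross = 39·187.5000 = 7312.5000
edge 5: (19,35.5)→(1.5,34)  cross = 19·34 − 1.5·35.5 = 592.7500; (r_i+r_j)·cross = 20.5·592.7500 = 12151.3750
edge 6: (1.5,34)→(1.5,13)  cross = 1.5·13 − 1.5·34 = -31.5000; (r_i+r_j)·cross = 3·-31.5000 = -94.5000
Σcross = 1004.0000 → A = |Σcross|/2 = 502.0000 mm²
Σ(r_i+r_j)·cross = 31214.2500 → first moment M = |Σ|/6 = 5202.3750
R_c = M/A = 5202.3750/502.0000 = 10.3633 mm
θ = 135° = 2.356194 rad
V = θ·R_c·A = 2.356194·10.3633·502.0000 = 12257.807 mm³

Volume = 12257.807 mm³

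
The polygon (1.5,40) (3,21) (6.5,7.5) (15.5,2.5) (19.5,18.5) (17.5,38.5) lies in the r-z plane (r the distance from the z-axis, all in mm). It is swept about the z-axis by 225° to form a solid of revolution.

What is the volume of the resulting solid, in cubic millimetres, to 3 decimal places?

Volume = 21369.702 mm³

Profile (r,z), 6 vertices: (1.5,40) (3,21) (6.5,7.5) (15.5,2.5) (19.5,18.5) (17.5,38.5)
edge 0: (1.5,40)→(3,21)  cross = 1.5·21 − 3·40 = -88.5000; (r_i+r_j)·cross = 4.5·-88.5000 = -398.2500
edge 1: (3,21)→(6.5,7.5)  cross = 3·7.5 − 6.5·21 = -114.0000; (r_i+r_j)·cross = 9.5·-114.0000 = -1083.0000
edge 2: (6.5,7.5)→(15.5,2.5)  cross = 6.5·2.5 − 15.5·7.5 = -100.0000; (r_i+r_j)·cross = 22·-100.0000 = -2200.0000
edge 3: (15.5,2.5)→(19.5,18.5)  cross = 15.5·18.5 − 19.5·2.5 = 238.0000; (r_i+r_j)·cross = 35·238.0000 = 8330.0000
edge 4: (19.5,18.5)→(17.5,38.5)  cross = 19.5·38.5 − 17.5·18.5 = 427.0000; (r_i+r_j)·cross = 37·427.0000 = 15799.0000
edge 5: (17.5,38.5)→(1.5,40)  cross = 17.5·40 − 1.5·38.5 = 642.2500; (r_i+r_j)·cross = 19·642.2500 = 12202.7500
Σcross = 1004.7500 → A = |Σcross|/2 = 502.3750 mm²
Σ(r_i+r_j)·cross = 32650.5000 → first moment M = |Σ|/6 = 5441.7500
R_c = M/A = 5441.7500/502.3750 = 10.8320 mm
θ = 225° = 3.926991 rad
V = θ·R_c·A = 3.926991·10.8320·502.3750 = 21369.702 mm³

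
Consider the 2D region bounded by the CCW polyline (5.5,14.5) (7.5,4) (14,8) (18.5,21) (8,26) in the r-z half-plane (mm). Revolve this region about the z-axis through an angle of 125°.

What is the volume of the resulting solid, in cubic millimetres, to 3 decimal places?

Volume = 4229.969 mm³

Profile (r,z), 5 vertices: (5.5,14.5) (7.5,4) (14,8) (18.5,21) (8,26)
edge 0: (5.5,14.5)→(7.5,4)  cross = 5.5·4 − 7.5·14.5 = -86.7500; (r_i+r_j)·cross = 13·-86.7500 = -1127.7500
edge 1: (7.5,4)→(14,8)  cross = 7.5·8 − 14·4 = 4.0000; (r_i+r_j)·cross = 21.5·4.0000 = 86.0000
edge 2: (14,8)→(18.5,21)  cross = 14·21 − 18.5·8 = 146.0000; (r_i+r_j)·cross = 32.5·146.0000 = 4745.0000
edge 3: (18.5,21)→(8,26)  cross = 18.5·26 − 8·21 = 313.0000; (r_i+r_j)·cross = 26.5·313.0000 = 8294.5000
edge 4: (8,26)→(5.5,14.5)  cross = 8·14.5 − 5.5·26 = -27.0000; (r_i+r_j)·cross = 13.5·-27.0000 = -364.5000
Σcross = 349.2500 → A = |Σcross|/2 = 174.6250 mm²
Σ(r_i+r_j)·cross = 11633.2500 → first moment M = |Σ|/6 = 1938.8750
R_c = M/A = 1938.8750/174.6250 = 11.1031 mm
θ = 125° = 2.181662 rad
V = θ·R_c·A = 2.181662·11.1031·174.6250 = 4229.969 mm³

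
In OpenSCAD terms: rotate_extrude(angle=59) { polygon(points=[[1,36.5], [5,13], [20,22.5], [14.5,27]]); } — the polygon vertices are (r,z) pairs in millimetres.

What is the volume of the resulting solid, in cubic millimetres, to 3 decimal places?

Profile (r,z), 4 vertices: (1,36.5) (5,13) (20,22.5) (14.5,27)
edge 0: (1,36.5)→(5,13)  cross = 1·13 − 5·36.5 = -169.5000; (r_i+r_j)·cross = 6·-169.5000 = -1017.0000
edge 1: (5,13)→(20,22.5)  cross = 5·22.5 − 20·13 = -147.5000; (r_i+r_j)·cross = 25·-147.5000 = -3687.5000
edge 2: (20,22.5)→(14.5,27)  cross = 20·27 − 14.5·22.5 = 213.7500; (r_i+r_j)·cross = 34.5·213.7500 = 7374.3750
edge 3: (14.5,27)→(1,36.5)  cross = 14.5·36.5 − 1·27 = 502.2500; (r_i+r_j)·cross = 15.5·502.2500 = 7784.8750
Σcross = 399.0000 → A = |Σcross|/2 = 199.5000 mm²
Σ(r_i+r_j)·cross = 10454.7500 → first moment M = |Σ|/6 = 1742.4583
R_c = M/A = 1742.4583/199.5000 = 8.7341 mm
θ = 59° = 1.029744 rad
V = θ·R_c·A = 1.029744·8.7341·199.5000 = 1794.286 mm³

Volume = 1794.286 mm³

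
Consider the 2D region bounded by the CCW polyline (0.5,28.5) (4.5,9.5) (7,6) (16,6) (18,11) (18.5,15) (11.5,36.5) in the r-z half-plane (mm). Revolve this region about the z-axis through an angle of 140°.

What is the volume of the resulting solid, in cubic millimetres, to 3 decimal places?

Volume = 8642.521 mm³

Profile (r,z), 7 vertices: (0.5,28.5) (4.5,9.5) (7,6) (16,6) (18,11) (18.5,15) (11.5,36.5)
edge 0: (0.5,28.5)→(4.5,9.5)  cross = 0.5·9.5 − 4.5·28.5 = -123.5000; (r_i+r_j)·cross = 5·-123.5000 = -617.5000
edge 1: (4.5,9.5)→(7,6)  cross = 4.5·6 − 7·9.5 = -39.5000; (r_i+r_j)·cross = 11.5·-39.5000 = -454.2500
edge 2: (7,6)→(16,6)  cross = 7·6 − 16·6 = -54.0000; (r_i+r_j)·cross = 23·-54.0000 = -1242.0000
edge 3: (16,6)→(18,11)  cross = 16·11 − 18·6 = 68.0000; (r_i+r_j)·cross = 34·68.0000 = 2312.0000
edge 4: (18,11)→(18.5,15)  cross = 18·15 − 18.5·11 = 66.5000; (r_i+r_j)·cross = 36.5·66.5000 = 2427.2500
edge 5: (18.5,15)→(11.5,36.5)  cross = 18.5·36.5 − 11.5·15 = 502.7500; (r_i+r_j)·cross = 30·502.7500 = 15082.5000
edge 6: (11.5,36.5)→(0.5,28.5)  cross = 11.5·28.5 − 0.5·36.5 = 309.5000; (r_i+r_j)·cross = 12·309.5000 = 3714.0000
Σcross = 729.7500 → A = |Σcross|/2 = 364.8750 mm²
Σ(r_i+r_j)·cross = 21222.0000 → first moment M = |Σ|/6 = 3537.0000
R_c = M/A = 3537.0000/364.8750 = 9.6937 mm
θ = 140° = 2.443461 rad
V = θ·R_c·A = 2.443461·9.6937·364.8750 = 8642.521 mm³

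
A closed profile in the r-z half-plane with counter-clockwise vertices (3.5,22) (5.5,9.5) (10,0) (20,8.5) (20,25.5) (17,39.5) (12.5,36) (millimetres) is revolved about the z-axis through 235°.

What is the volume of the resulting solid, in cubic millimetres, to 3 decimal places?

Volume = 22524.628 mm³

Profile (r,z), 7 vertices: (3.5,22) (5.5,9.5) (10,0) (20,8.5) (20,25.5) (17,39.5) (12.5,36)
edge 0: (3.5,22)→(5.5,9.5)  cross = 3.5·9.5 − 5.5·22 = -87.7500; (r_i+r_j)·cross = 9·-87.7500 = -789.7500
edge 1: (5.5,9.5)→(10,0)  cross = 5.5·0 − 10·9.5 = -95.0000; (r_i+r_j)·cross = 15.5·-95.0000 = -1472.5000
edge 2: (10,0)→(20,8.5)  cross = 10·8.5 − 20·0 = 85.0000; (r_i+r_j)·cross = 30·85.0000 = 2550.0000
edge 3: (20,8.5)→(20,25.5)  cross = 20·25.5 − 20·8.5 = 340.0000; (r_i+r_j)·cross = 40·340.0000 = 13600.0000
edge 4: (20,25.5)→(17,39.5)  cross = 20·39.5 − 17·25.5 = 356.5000; (r_i+r_j)·cross = 37·356.5000 = 13190.5000
edge 5: (17,39.5)→(12.5,36)  cross = 17·36 − 12.5·39.5 = 118.2500; (r_i+r_j)·cross = 29.5·118.2500 = 3488.3750
edge 6: (12.5,36)→(3.5,22)  cross = 12.5·22 − 3.5·36 = 149.0000; (r_i+r_j)·cross = 16·149.0000 = 2384.0000
Σcross = 866.0000 → A = |Σcross|/2 = 433.0000 mm²
Σ(r_i+r_j)·cross = 32950.6250 → first moment M = |Σ|/6 = 5491.7708
R_c = M/A = 5491.7708/433.0000 = 12.6831 mm
θ = 235° = 4.101524 rad
V = θ·R_c·A = 4.101524·12.6831·433.0000 = 22524.628 mm³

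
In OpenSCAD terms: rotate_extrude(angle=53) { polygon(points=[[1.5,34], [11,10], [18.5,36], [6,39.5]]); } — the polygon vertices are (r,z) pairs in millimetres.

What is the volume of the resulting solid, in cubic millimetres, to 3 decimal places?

Profile (r,z), 4 vertices: (1.5,34) (11,10) (18.5,36) (6,39.5)
edge 0: (1.5,34)→(11,10)  cross = 1.5·10 − 11·34 = -359.0000; (r_i+r_j)·cross = 12.5·-359.0000 = -4487.5000
edge 1: (11,10)→(18.5,36)  cross = 11·36 − 18.5·10 = 211.0000; (r_i+r_j)·cross = 29.5·211.0000 = 6224.5000
edge 2: (18.5,36)→(6,39.5)  cross = 18.5·39.5 − 6·36 = 514.7500; (r_i+r_j)·cross = 24.5·514.7500 = 12611.3750
edge 3: (6,39.5)→(1.5,34)  cross = 6·34 − 1.5·39.5 = 144.7500; (r_i+r_j)·cross = 7.5·144.7500 = 1085.6250
Σcross = 511.5000 → A = |Σcross|/2 = 255.7500 mm²
Σ(r_i+r_j)·cross = 15434.0000 → first moment M = |Σ|/6 = 2572.3333
R_c = M/A = 2572.3333/255.7500 = 10.0580 mm
θ = 53° = 0.925025 rad
V = θ·R_c·A = 0.925025·10.0580·255.7500 = 2379.471 mm³

Volume = 2379.471 mm³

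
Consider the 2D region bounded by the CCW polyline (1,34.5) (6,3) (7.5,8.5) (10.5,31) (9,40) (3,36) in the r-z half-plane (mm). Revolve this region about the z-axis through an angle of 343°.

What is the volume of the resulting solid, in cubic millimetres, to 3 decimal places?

Profile (r,z), 6 vertices: (1,34.5) (6,3) (7.5,8.5) (10.5,31) (9,40) (3,36)
edge 0: (1,34.5)→(6,3)  cross = 1·3 − 6·34.5 = -204.0000; (r_i+r_j)·cross = 7·-204.0000 = -1428.0000
edge 1: (6,3)→(7.5,8.5)  cross = 6·8.5 − 7.5·3 = 28.5000; (r_i+r_j)·cross = 13.5·28.5000 = 384.7500
edge 2: (7.5,8.5)→(10.5,31)  cross = 7.5·31 − 10.5·8.5 = 143.2500; (r_i+r_j)·cross = 18·143.2500 = 2578.5000
edge 3: (10.5,31)→(9,40)  cross = 10.5·40 − 9·31 = 141.0000; (r_i+r_j)·cross = 19.5·141.0000 = 2749.5000
edge 4: (9,40)→(3,36)  cross = 9·36 − 3·40 = 204.0000; (r_i+r_j)·cross = 12·204.0000 = 2448.0000
edge 5: (3,36)→(1,34.5)  cross = 3·34.5 − 1·36 = 67.5000; (r_i+r_j)·cross = 4·67.5000 = 270.0000
Σcross = 380.2500 → A = |Σcross|/2 = 190.1250 mm²
Σ(r_i+r_j)·cross = 7002.7500 → first moment M = |Σ|/6 = 1167.1250
R_c = M/A = 1167.1250/190.1250 = 6.1387 mm
θ = 343° = 5.986479 rad
V = θ·R_c·A = 5.986479·6.1387·190.1250 = 6986.970 mm³

Volume = 6986.970 mm³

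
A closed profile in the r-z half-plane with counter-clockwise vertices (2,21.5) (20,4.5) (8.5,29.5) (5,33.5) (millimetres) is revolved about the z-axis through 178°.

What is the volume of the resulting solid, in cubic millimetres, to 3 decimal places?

Volume = 4452.528 mm³

Profile (r,z), 4 vertices: (2,21.5) (20,4.5) (8.5,29.5) (5,33.5)
edge 0: (2,21.5)→(20,4.5)  cross = 2·4.5 − 20·21.5 = -421.0000; (r_i+r_j)·cross = 22·-421.0000 = -9262.0000
edge 1: (20,4.5)→(8.5,29.5)  cross = 20·29.5 − 8.5·4.5 = 551.7500; (r_i+r_j)·cross = 28.5·551.7500 = 15724.8750
edge 2: (8.5,29.5)→(5,33.5)  cross = 8.5·33.5 − 5·29.5 = 137.2500; (r_i+r_j)·cross = 13.5·137.2500 = 1852.8750
edge 3: (5,33.5)→(2,21.5)  cross = 5·21.5 − 2·33.5 = 40.5000; (r_i+r_j)·cross = 7·40.5000 = 283.5000
Σcross = 308.5000 → A = |Σcross|/2 = 154.2500 mm²
Σ(r_i+r_j)·cross = 8599.2500 → first moment M = |Σ|/6 = 1433.2083
R_c = M/A = 1433.2083/154.2500 = 9.2915 mm
θ = 178° = 3.106686 rad
V = θ·R_c·A = 3.106686·9.2915·154.2500 = 4452.528 mm³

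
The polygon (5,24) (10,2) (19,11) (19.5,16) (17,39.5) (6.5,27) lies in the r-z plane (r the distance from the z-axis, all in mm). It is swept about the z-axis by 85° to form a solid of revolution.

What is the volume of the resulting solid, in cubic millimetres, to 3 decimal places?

Profile (r,z), 6 vertices: (5,24) (10,2) (19,11) (19.5,16) (17,39.5) (6.5,27)
edge 0: (5,24)→(10,2)  cross = 5·2 − 10·24 = -230.0000; (r_i+r_j)·cross = 15·-230.0000 = -3450.0000
edge 1: (10,2)→(19,11)  cross = 10·11 − 19·2 = 72.0000; (r_i+r_j)·cross = 29·72.0000 = 2088.0000
edge 2: (19,11)→(19.5,16)  cross = 19·16 − 19.5·11 = 89.5000; (r_i+r_j)·cross = 38.5·89.5000 = 3445.7500
edge 3: (19.5,16)→(17,39.5)  cross = 19.5·39.5 − 17·16 = 498.2500; (r_i+r_j)·cross = 36.5·498.2500 = 18186.1250
edge 4: (17,39.5)→(6.5,27)  cross = 17·27 − 6.5·39.5 = 202.2500; (r_i+r_j)·cross = 23.5·202.2500 = 4752.8750
edge 5: (6.5,27)→(5,24)  cross = 6.5·24 − 5·27 = 21.0000; (r_i+r_j)·cross = 11.5·21.0000 = 241.5000
Σcross = 653.0000 → A = |Σcross|/2 = 326.5000 mm²
Σ(r_i+r_j)·cross = 25264.2500 → first moment M = |Σ|/6 = 4210.7083
R_c = M/A = 4210.7083/326.5000 = 12.8965 mm
θ = 85° = 1.483530 rad
V = θ·R_c·A = 1.483530·12.8965·326.5000 = 6246.712 mm³

Volume = 6246.712 mm³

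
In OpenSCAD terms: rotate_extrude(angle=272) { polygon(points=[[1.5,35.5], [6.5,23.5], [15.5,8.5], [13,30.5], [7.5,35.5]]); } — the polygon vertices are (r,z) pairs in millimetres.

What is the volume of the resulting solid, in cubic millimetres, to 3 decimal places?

Profile (r,z), 5 vertices: (1.5,35.5) (6.5,23.5) (15.5,8.5) (13,30.5) (7.5,35.5)
edge 0: (1.5,35.5)→(6.5,23.5)  cross = 1.5·23.5 − 6.5·35.5 = -195.5000; (r_i+r_j)·cross = 8·-195.5000 = -1564.0000
edge 1: (6.5,23.5)→(15.5,8.5)  cross = 6.5·8.5 − 15.5·23.5 = -309.0000; (r_i+r_j)·cross = 22·-309.0000 = -6798.0000
edge 2: (15.5,8.5)→(13,30.5)  cross = 15.5·30.5 − 13·8.5 = 362.2500; (r_i+r_j)·cross = 28.5·362.2500 = 10324.1250
edge 3: (13,30.5)→(7.5,35.5)  cross = 13·35.5 − 7.5·30.5 = 232.7500; (r_i+r_j)·cross = 20.5·232.7500 = 4771.3750
edge 4: (7.5,35.5)→(1.5,35.5)  cross = 7.5·35.5 − 1.5·35.5 = 213.0000; (r_i+r_j)·cross = 9·213.0000 = 1917.0000
Σcross = 303.5000 → A = |Σcross|/2 = 151.7500 mm²
Σ(r_i+r_j)·cross = 8650.5000 → first moment M = |Σ|/6 = 1441.7500
R_c = M/A = 1441.7500/151.7500 = 9.5008 mm
θ = 272° = 4.747296 rad
V = θ·R_c·A = 4.747296·9.5008·151.7500 = 6844.413 mm³

Volume = 6844.413 mm³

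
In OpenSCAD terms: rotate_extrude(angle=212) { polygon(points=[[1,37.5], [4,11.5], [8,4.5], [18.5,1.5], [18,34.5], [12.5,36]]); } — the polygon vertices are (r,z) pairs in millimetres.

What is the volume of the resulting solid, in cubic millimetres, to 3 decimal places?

Volume = 19299.095 mm³

Profile (r,z), 6 vertices: (1,37.5) (4,11.5) (8,4.5) (18.5,1.5) (18,34.5) (12.5,36)
edge 0: (1,37.5)→(4,11.5)  cross = 1·11.5 − 4·37.5 = -138.5000; (r_i+r_j)·cross = 5·-138.5000 = -692.5000
edge 1: (4,11.5)→(8,4.5)  cross = 4·4.5 − 8·11.5 = -74.0000; (r_i+r_j)·cross = 12·-74.0000 = -888.0000
edge 2: (8,4.5)→(18.5,1.5)  cross = 8·1.5 − 18.5·4.5 = -71.2500; (r_i+r_j)·cross = 26.5·-71.2500 = -1888.1250
edge 3: (18.5,1.5)→(18,34.5)  cross = 18.5·34.5 − 18·1.5 = 611.2500; (r_i+r_j)·cross = 36.5·611.2500 = 22310.6250
edge 4: (18,34.5)→(12.5,36)  cross = 18·36 − 12.5·34.5 = 216.7500; (r_i+r_j)·cross = 30.5·216.7500 = 6610.8750
edge 5: (12.5,36)→(1,37.5)  cross = 12.5·37.5 − 1·36 = 432.7500; (r_i+r_j)·cross = 13.5·432.7500 = 5842.1250
Σcross = 977.0000 → A = |Σcross|/2 = 488.5000 mm²
Σ(r_i+r_j)·cross = 31295.0000 → first moment M = |Σ|/6 = 5215.8333
R_c = M/A = 5215.8333/488.5000 = 10.6772 mm
θ = 212° = 3.700098 rad
V = θ·R_c·A = 3.700098·10.6772·488.5000 = 19299.095 mm³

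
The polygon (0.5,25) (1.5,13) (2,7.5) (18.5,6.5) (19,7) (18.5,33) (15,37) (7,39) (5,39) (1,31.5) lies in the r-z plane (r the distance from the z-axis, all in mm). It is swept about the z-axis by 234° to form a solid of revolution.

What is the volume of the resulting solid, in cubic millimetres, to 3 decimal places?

Volume = 21353.477 mm³

Profile (r,z), 10 vertices: (0.5,25) (1.5,13) (2,7.5) (18.5,6.5) (19,7) (18.5,33) (15,37) (7,39) (5,39) (1,31.5)
edge 0: (0.5,25)→(1.5,13)  cross = 0.5·13 − 1.5·25 = -31.0000; (r_i+r_j)·cross = 2·-31.0000 = -62.0000
edge 1: (1.5,13)→(2,7.5)  cross = 1.5·7.5 − 2·13 = -14.7500; (r_i+r_j)·cross = 3.5·-14.7500 = -51.6250
edge 2: (2,7.5)→(18.5,6.5)  cross = 2·6.5 − 18.5·7.5 = -125.7500; (r_i+r_j)·cross = 20.5·-125.7500 = -2577.8750
edge 3: (18.5,6.5)→(19,7)  cross = 18.5·7 − 19·6.5 = 6.0000; (r_i+r_j)·cross = 37.5·6.0000 = 225.0000
edge 4: (19,7)→(18.5,33)  cross = 19·33 − 18.5·7 = 497.5000; (r_i+r_j)·cross = 37.5·497.5000 = 18656.2500
edge 5: (18.5,33)→(15,37)  cross = 18.5·37 − 15·33 = 189.5000; (r_i+r_j)·cross = 33.5·189.5000 = 6348.2500
edge 6: (15,37)→(7,39)  cross = 15·39 − 7·37 = 326.0000; (r_i+r_j)·cross = 22·326.0000 = 7172.0000
edge 7: (7,39)→(5,39)  cross = 7·39 − 5·39 = 78.0000; (r_i+r_j)·cross = 12·78.0000 = 936.0000
edge 8: (5,39)→(1,31.5)  cross = 5·31.5 − 1·39 = 118.5000; (r_i+r_j)·cross = 6·118.5000 = 711.0000
edge 9: (1,31.5)→(0.5,25)  cross = 1·25 − 0.5·31.5 = 9.2500; (r_i+r_j)·cross = 1.5·9.2500 = 13.8750
Σcross = 1053.2500 → A = |Σcross|/2 = 526.6250 mm²
Σ(r_i+r_j)·cross = 31370.8750 → first moment M = |Σ|/6 = 5228.4792
R_c = M/A = 5228.4792/526.6250 = 9.9283 mm
θ = 234° = 4.084070 rad
V = θ·R_c·A = 4.084070·9.9283·526.6250 = 21353.477 mm³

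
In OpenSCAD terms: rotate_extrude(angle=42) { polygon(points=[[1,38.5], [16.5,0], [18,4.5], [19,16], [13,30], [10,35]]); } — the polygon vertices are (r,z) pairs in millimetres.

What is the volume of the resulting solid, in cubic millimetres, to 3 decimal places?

Volume = 2191.326 mm³

Profile (r,z), 6 vertices: (1,38.5) (16.5,0) (18,4.5) (19,16) (13,30) (10,35)
edge 0: (1,38.5)→(16.5,0)  cross = 1·0 − 16.5·38.5 = -635.2500; (r_i+r_j)·cross = 17.5·-635.2500 = -11116.8750
edge 1: (16.5,0)→(18,4.5)  cross = 16.5·4.5 − 18·0 = 74.2500; (r_i+r_j)·cross = 34.5·74.2500 = 2561.6250
edge 2: (18,4.5)→(19,16)  cross = 18·16 − 19·4.5 = 202.5000; (r_i+r_j)·cross = 37·202.5000 = 7492.5000
edge 3: (19,16)→(13,30)  cross = 19·30 − 13·16 = 362.0000; (r_i+r_j)·cross = 32·362.0000 = 11584.0000
edge 4: (13,30)→(10,35)  cross = 13·35 − 10·30 = 155.0000; (r_i+r_j)·cross = 23·155.0000 = 3565.0000
edge 5: (10,35)→(1,38.5)  cross = 10·38.5 − 1·35 = 350.0000; (r_i+r_j)·cross = 11·350.0000 = 3850.0000
Σcross = 508.5000 → A = |Σcross|/2 = 254.2500 mm²
Σ(r_i+r_j)·cross = 17936.2500 → first moment M = |Σ|/6 = 2989.3750
R_c = M/A = 2989.3750/254.2500 = 11.7576 mm
θ = 42° = 0.733038 rad
V = θ·R_c·A = 0.733038·11.7576·254.2500 = 2191.326 mm³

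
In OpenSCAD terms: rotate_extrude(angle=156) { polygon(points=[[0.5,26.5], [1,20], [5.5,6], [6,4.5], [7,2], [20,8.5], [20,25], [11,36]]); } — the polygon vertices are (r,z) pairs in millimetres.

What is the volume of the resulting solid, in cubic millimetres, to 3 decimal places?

Profile (r,z), 8 vertices: (0.5,26.5) (1,20) (5.5,6) (6,4.5) (7,2) (20,8.5) (20,25) (11,36)
edge 0: (0.5,26.5)→(1,20)  cross = 0.5·20 − 1·26.5 = -16.5000; (r_i+r_j)·cross = 1.5·-16.5000 = -24.7500
edge 1: (1,20)→(5.5,6)  cross = 1·6 − 5.5·20 = -104.0000; (r_i+r_j)·cross = 6.5·-104.0000 = -676.0000
edge 2: (5.5,6)→(6,4.5)  cross = 5.5·4.5 − 6·6 = -11.2500; (r_i+r_j)·cross = 11.5·-11.2500 = -129.3750
edge 3: (6,4.5)→(7,2)  cross = 6·2 − 7·4.5 = -19.5000; (r_i+r_j)·cross = 13·-19.5000 = -253.5000
edge 4: (7,2)→(20,8.5)  cross = 7·8.5 − 20·2 = 19.5000; (r_i+r_j)·cross = 27·19.5000 = 526.5000
edge 5: (20,8.5)→(20,25)  cross = 20·25 − 20·8.5 = 330.0000; (r_i+r_j)·cross = 40·330.0000 = 13200.0000
edge 6: (20,25)→(11,36)  cross = 20·36 − 11·25 = 445.0000; (r_i+r_j)·cross = 31·445.0000 = 13795.0000
edge 7: (11,36)→(0.5,26.5)  cross = 11·26.5 − 0.5·36 = 273.5000; (r_i+r_j)·cross = 11.5·273.5000 = 3145.2500
Σcross = 916.7500 → A = |Σcross|/2 = 458.3750 mm²
Σ(r_i+r_j)·cross = 29583.1250 → first moment M = |Σ|/6 = 4930.5208
R_c = M/A = 4930.5208/458.3750 = 10.7565 mm
θ = 156° = 2.722714 rad
V = θ·R_c·A = 2.722714·10.7565·458.3750 = 13424.396 mm³

Volume = 13424.396 mm³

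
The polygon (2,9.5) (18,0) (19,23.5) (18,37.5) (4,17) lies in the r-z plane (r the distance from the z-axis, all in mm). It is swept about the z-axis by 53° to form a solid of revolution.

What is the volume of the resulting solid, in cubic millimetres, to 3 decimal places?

Volume = 4069.877 mm³

Profile (r,z), 5 vertices: (2,9.5) (18,0) (19,23.5) (18,37.5) (4,17)
edge 0: (2,9.5)→(18,0)  cross = 2·0 − 18·9.5 = -171.0000; (r_i+r_j)·cross = 20·-171.0000 = -3420.0000
edge 1: (18,0)→(19,23.5)  cross = 18·23.5 − 19·0 = 423.0000; (r_i+r_j)·cross = 37·423.0000 = 15651.0000
edge 2: (19,23.5)→(18,37.5)  cross = 19·37.5 − 18·23.5 = 289.5000; (r_i+r_j)·cross = 37·289.5000 = 10711.5000
edge 3: (18,37.5)→(4,17)  cross = 18·17 − 4·37.5 = 156.0000; (r_i+r_j)·cross = 22·156.0000 = 3432.0000
edge 4: (4,17)→(2,9.5)  cross = 4·9.5 − 2·17 = 4.0000; (r_i+r_j)·cross = 6·4.0000 = 24.0000
Σcross = 701.5000 → A = |Σcross|/2 = 350.7500 mm²
Σ(r_i+r_j)·cross = 26398.5000 → first moment M = |Σ|/6 = 4399.7500
R_c = M/A = 4399.7500/350.7500 = 12.5438 mm
θ = 53° = 0.925025 rad
V = θ·R_c·A = 0.925025·12.5438·350.7500 = 4069.877 mm³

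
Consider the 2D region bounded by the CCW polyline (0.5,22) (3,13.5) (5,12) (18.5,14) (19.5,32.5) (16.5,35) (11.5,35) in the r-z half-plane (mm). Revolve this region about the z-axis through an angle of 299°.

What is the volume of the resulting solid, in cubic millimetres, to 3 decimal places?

Volume = 18641.584 mm³

Profile (r,z), 7 vertices: (0.5,22) (3,13.5) (5,12) (18.5,14) (19.5,32.5) (16.5,35) (11.5,35)
edge 0: (0.5,22)→(3,13.5)  cross = 0.5·13.5 − 3·22 = -59.2500; (r_i+r_j)·cross = 3.5·-59.2500 = -207.3750
edge 1: (3,13.5)→(5,12)  cross = 3·12 − 5·13.5 = -31.5000; (r_i+r_j)·cross = 8·-31.5000 = -252.0000
edge 2: (5,12)→(18.5,14)  cross = 5·14 − 18.5·12 = -152.0000; (r_i+r_j)·cross = 23.5·-152.0000 = -3572.0000
edge 3: (18.5,14)→(19.5,32.5)  cross = 18.5·32.5 − 19.5·14 = 328.2500; (r_i+r_j)·cross = 38·328.2500 = 12473.5000
edge 4: (19.5,32.5)→(16.5,35)  cross = 19.5·35 − 16.5·32.5 = 146.2500; (r_i+r_j)·cross = 36·146.2500 = 5265.0000
edge 5: (16.5,35)→(11.5,35)  cross = 16.5·35 − 11.5·35 = 175.0000; (r_i+r_j)·cross = 28·175.0000 = 4900.0000
edge 6: (11.5,35)→(0.5,22)  cross = 11.5·22 − 0.5·35 = 235.5000; (r_i+r_j)·cross = 12·235.5000 = 2826.0000
Σcross = 642.2500 → A = |Σcross|/2 = 321.1250 mm²
Σ(r_i+r_j)·cross = 21433.1250 → first moment M = |Σ|/6 = 3572.1875
R_c = M/A = 3572.1875/321.1250 = 11.1240 mm
θ = 299° = 5.218534 rad
V = θ·R_c·A = 5.218534·11.1240·321.1250 = 18641.584 mm³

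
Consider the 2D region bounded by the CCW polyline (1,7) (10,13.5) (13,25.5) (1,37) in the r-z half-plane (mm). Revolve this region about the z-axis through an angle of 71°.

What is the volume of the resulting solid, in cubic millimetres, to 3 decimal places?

Volume = 1553.936 mm³

Profile (r,z), 4 vertices: (1,7) (10,13.5) (13,25.5) (1,37)
edge 0: (1,7)→(10,13.5)  cross = 1·13.5 − 10·7 = -56.5000; (r_i+r_j)·cross = 11·-56.5000 = -621.5000
edge 1: (10,13.5)→(13,25.5)  cross = 10·25.5 − 13·13.5 = 79.5000; (r_i+r_j)·cross = 23·79.5000 = 1828.5000
edge 2: (13,25.5)→(1,37)  cross = 13·37 − 1·25.5 = 455.5000; (r_i+r_j)·cross = 14·455.5000 = 6377.0000
edge 3: (1,37)→(1,7)  cross = 1·7 − 1·37 = -30.0000; (r_i+r_j)·cross = 2·-30.0000 = -60.0000
Σcross = 448.5000 → A = |Σcross|/2 = 224.2500 mm²
Σ(r_i+r_j)·cross = 7524.0000 → first moment M = |Σ|/6 = 1254.0000
R_c = M/A = 1254.0000/224.2500 = 5.5920 mm
θ = 71° = 1.239184 rad
V = θ·R_c·A = 1.239184·5.5920·224.2500 = 1553.936 mm³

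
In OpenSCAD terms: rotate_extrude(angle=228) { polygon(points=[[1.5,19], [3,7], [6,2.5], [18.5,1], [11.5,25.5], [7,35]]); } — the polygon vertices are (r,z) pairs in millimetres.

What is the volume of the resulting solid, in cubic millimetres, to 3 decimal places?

Volume = 11360.963 mm³

Profile (r,z), 6 vertices: (1.5,19) (3,7) (6,2.5) (18.5,1) (11.5,25.5) (7,35)
edge 0: (1.5,19)→(3,7)  cross = 1.5·7 − 3·19 = -46.5000; (r_i+r_j)·cross = 4.5·-46.5000 = -209.2500
edge 1: (3,7)→(6,2.5)  cross = 3·2.5 − 6·7 = -34.5000; (r_i+r_j)·cross = 9·-34.5000 = -310.5000
edge 2: (6,2.5)→(18.5,1)  cross = 6·1 − 18.5·2.5 = -40.2500; (r_i+r_j)·cross = 24.5·-40.2500 = -986.1250
edge 3: (18.5,1)→(11.5,25.5)  cross = 18.5·25.5 − 11.5·1 = 460.2500; (r_i+r_j)·cross = 30·460.2500 = 13807.5000
edge 4: (11.5,25.5)→(7,35)  cross = 11.5·35 − 7·25.5 = 224.0000; (r_i+r_j)·cross = 18.5·224.0000 = 4144.0000
edge 5: (7,35)→(1.5,19)  cross = 7·19 − 1.5·35 = 80.5000; (r_i+r_j)·cross = 8.5·80.5000 = 684.2500
Σcross = 643.5000 → A = |Σcross|/2 = 321.7500 mm²
Σ(r_i+r_j)·cross = 17129.8750 → first moment M = |Σ|/6 = 2854.9792
R_c = M/A = 2854.9792/321.7500 = 8.8733 mm
θ = 228° = 3.979351 rad
V = θ·R_c·A = 3.979351·8.8733·321.7500 = 11360.963 mm³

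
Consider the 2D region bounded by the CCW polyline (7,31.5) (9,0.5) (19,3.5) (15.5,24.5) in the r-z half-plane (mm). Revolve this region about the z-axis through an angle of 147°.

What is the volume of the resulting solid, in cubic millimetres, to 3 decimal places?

Volume = 7462.146 mm³

Profile (r,z), 4 vertices: (7,31.5) (9,0.5) (19,3.5) (15.5,24.5)
edge 0: (7,31.5)→(9,0.5)  cross = 7·0.5 − 9·31.5 = -280.0000; (r_i+r_j)·cross = 16·-280.0000 = -4480.0000
edge 1: (9,0.5)→(19,3.5)  cross = 9·3.5 − 19·0.5 = 22.0000; (r_i+r_j)·cross = 28·22.0000 = 616.0000
edge 2: (19,3.5)→(15.5,24.5)  cross = 19·24.5 − 15.5·3.5 = 411.2500; (r_i+r_j)·cross = 34.5·411.2500 = 14188.1250
edge 3: (15.5,24.5)→(7,31.5)  cross = 15.5·31.5 − 7·24.5 = 316.7500; (r_i+r_j)·cross = 22.5·316.7500 = 7126.8750
Σcross = 470.0000 → A = |Σcross|/2 = 235.0000 mm²
Σ(r_i+r_j)·cross = 17451.0000 → first moment M = |Σ|/6 = 2908.5000
R_c = M/A = 2908.5000/235.0000 = 12.3766 mm
θ = 147° = 2.565634 rad
V = θ·R_c·A = 2.565634·12.3766·235.0000 = 7462.146 mm³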